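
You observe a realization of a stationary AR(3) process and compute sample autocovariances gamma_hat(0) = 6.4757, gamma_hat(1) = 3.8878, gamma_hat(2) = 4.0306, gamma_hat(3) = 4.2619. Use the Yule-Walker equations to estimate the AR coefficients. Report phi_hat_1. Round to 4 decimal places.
\hat\phi_{1} = 0.2070

The Yule-Walker equations for an AR(p) process read, in matrix form,
  Gamma_p phi = r_p,   with   (Gamma_p)_{ij} = gamma(|i - j|),
                       (r_p)_i = gamma(i),   i,j = 1..p.
Substitute the sample gammas (Toeplitz matrix and right-hand side of size 3):
  Gamma_p = [[6.4757, 3.8878, 4.0306], [3.8878, 6.4757, 3.8878], [4.0306, 3.8878, 6.4757]]
  r_p     = [3.8878, 4.0306, 4.2619]
Written out (R1..R3):
  (R1) 6.4757 phi_1 + 3.8878 phi_2 + 4.0306 phi_3 = 3.8878
  (R2) 3.8878 phi_1 + 6.4757 phi_2 + 3.8878 phi_3 = 4.0306
  (R3) 4.0306 phi_1 + 3.8878 phi_2 + 6.4757 phi_3 = 4.2619
Gaussian elimination:
  R2 <- R2 - (3.8878/6.4757) R1 = R2 - (0.600368) R1:  4.141591 phi_2 + 1.467959 phi_3 = 1.696491
  R3 <- R3 - (4.0306/6.4757) R1 = R3 - (0.622419) R1:  1.467959 phi_2 + 3.966977 phi_3 = 1.842059
  R3 <- R3 - (1.467959/4.141591) R2 = R3 - (0.354443) R2:  3.446669 phi_3 = 1.240749
Back-substitution:
  phi_hat_3 = 1.240749 / 3.446669 = 0.359985
  phi_hat_2 = (1.696491 - (1.467959)(0.359985)) / 4.141591 = 0.282029
  phi_hat_1 = (3.8878 - (3.8878)(0.282029) - (4.0306)(0.359985)) / 6.4757 = 0.206985
So phi_hat = [0.2070, 0.2820, 0.3600].
Therefore phi_hat_1 = 0.2070.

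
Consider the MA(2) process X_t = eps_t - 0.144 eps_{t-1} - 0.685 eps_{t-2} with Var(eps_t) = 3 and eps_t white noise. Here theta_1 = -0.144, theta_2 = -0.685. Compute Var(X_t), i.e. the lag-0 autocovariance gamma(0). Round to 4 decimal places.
\gamma(0) = 4.4699

For an MA(q) process X_t = eps_t + sum_i theta_i eps_{t-i} with
Var(eps_t) = sigma^2, the variance is
  gamma(0) = sigma^2 * (1 + sum_i theta_i^2).
  sum_i theta_i^2 = (-0.144)^2 + (-0.685)^2 = 0.020736 + 0.469225 = 0.489961.
  gamma(0) = 3 * (1 + 0.489961) = 3 * 1.489961 = 4.469883, which rounds to 4.4699.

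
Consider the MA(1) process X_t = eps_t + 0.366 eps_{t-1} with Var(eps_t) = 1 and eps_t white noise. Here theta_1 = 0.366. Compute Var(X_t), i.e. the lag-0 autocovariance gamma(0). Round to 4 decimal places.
\gamma(0) = 1.1340

For an MA(q) process X_t = eps_t + sum_i theta_i eps_{t-i} with
Var(eps_t) = sigma^2, the variance is
  gamma(0) = sigma^2 * (1 + sum_i theta_i^2).
  sum_i theta_i^2 = (0.366)^2 = 0.133956.
  gamma(0) = 1 * (1 + 0.133956) = 1 * 1.133956 = 1.133956, which rounds to 1.1340.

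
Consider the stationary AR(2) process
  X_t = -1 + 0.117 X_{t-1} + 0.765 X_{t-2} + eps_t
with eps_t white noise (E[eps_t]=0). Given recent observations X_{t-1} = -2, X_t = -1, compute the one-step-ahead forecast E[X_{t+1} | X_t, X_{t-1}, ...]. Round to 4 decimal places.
E[X_{t+1} \mid \mathcal F_t] = -2.6470

For an AR(p) model X_t = c + sum_i phi_i X_{t-i} + eps_t, the
one-step-ahead conditional mean is
  E[X_{t+1} | X_t, ...] = c + sum_i phi_i X_{t+1-i}.
Substitute known values:
  E[X_{t+1} | ...] = -1 + (0.117) * (-1) + (0.765) * (-2)
                   = -2.6470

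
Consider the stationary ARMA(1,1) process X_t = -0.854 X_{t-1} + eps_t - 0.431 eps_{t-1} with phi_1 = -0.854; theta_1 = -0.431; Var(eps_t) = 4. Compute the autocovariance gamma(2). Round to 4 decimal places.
\gamma(2) = 22.1854

Multiply the model equation by X_{t-k} and take expectations. With theta_0 = psi_0 = 1 and psi_j the MA(infinity) weights, this gives
  gamma(k) - sum_i phi_i gamma(k-i) = c_k,
  c_k = sigma^2 * sum_{j=k..q} theta_j psi_{j-k}   (c_k = 0 for k > q),
using gamma(-m) = gamma(m).
psi-weights needed (psi_j = theta_j + sum_i phi_i psi_{j-i}):
  psi_1 = theta_1 + phi_1 = -0.431 + (-0.854) = -1.285
Right-hand sides:
  c_0 = sigma^2 (1 + theta_1 psi_1) = 4 * (1 + (-0.431)(-1.285)) = 4 * 1.553835 = 6.21534
  c_1 = sigma^2 theta_1 = 4 * (-0.431) = -1.724
  c_2 = 0
Equations for k = 0 and k = 1 (AR order 1):
  gamma(0) = phi_1 gamma(1) + c_0
  gamma(1) = phi_1 gamma(0) + c_1
Substituting the second into the first: gamma(0) (1 - phi_1^2) = c_0 + phi_1 c_1, so
  gamma(0) = (c_0 + phi_1 c_1) / (1 - phi_1^2) = (6.21534 + (-0.854)(-1.724)) / (1 - (-0.854)^2) = 7.687636 / 0.270684 = 28.400777.
  gamma(1) = phi_1 gamma(0) + c_1 = (-0.854)(28.400777) + (-1.724) = -25.978264.
For k = 2 (> q): gamma(2) = phi_1 gamma(1) = (-0.854)(-25.978264) = 22.185437.
Therefore gamma(2) = 22.1854 (to 4 decimal places).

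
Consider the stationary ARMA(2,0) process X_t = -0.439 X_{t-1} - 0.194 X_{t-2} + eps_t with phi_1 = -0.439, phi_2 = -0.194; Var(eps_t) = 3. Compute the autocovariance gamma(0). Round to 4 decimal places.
\gamma(0) = 3.6046

Multiply the model equation by X_{t-k} and take expectations. With theta_0 = psi_0 = 1 and psi_j the MA(infinity) weights, this gives
  gamma(k) - sum_i phi_i gamma(k-i) = c_k,
  c_k = sigma^2 * sum_{j=k..q} theta_j psi_{j-k}   (c_k = 0 for k > q),
using gamma(-m) = gamma(m).
Pure AR (q = 0): c_0 = sigma^2 = 3, c_k = 0 for k >= 1.
Equations for k = 0, 1, 2 (AR order 2, c_2 = 0):
  (E0) gamma(0) = phi_1 gamma(1) + phi_2 gamma(2) + c_0
  (E1) gamma(1) = phi_1 gamma(0) + phi_2 gamma(1) + c_1
  (E2) gamma(2) = phi_1 gamma(1) + phi_2 gamma(0)
From (E1): gamma(1) = A gamma(0) + B with
  A = phi_1 / (1 - phi_2) = -0.439 / 1.194 = -0.367672,   B = c_1 / (1 - phi_2) = 0 / 1.194 = 0.
Insert (E2) into (E0): gamma(0) (1 - phi_2^2) = phi_1 (1 + phi_2) gamma(1) + c_0.
  phi_1 (1 + phi_2) = (-0.439)(0.806) = -0.353834,   1 - phi_2^2 = 0.962364.
Replace gamma(1) by A gamma(0) + B and collect gamma(0):
  gamma(0) [0.962364 - (-0.353834)(-0.367672)] = c_0 = 3
  gamma(0) * 0.832269 = 3
  gamma(0) = 3 / 0.832269 = 3.604603.
Therefore gamma(0) = 3.6046 (to 4 decimal places).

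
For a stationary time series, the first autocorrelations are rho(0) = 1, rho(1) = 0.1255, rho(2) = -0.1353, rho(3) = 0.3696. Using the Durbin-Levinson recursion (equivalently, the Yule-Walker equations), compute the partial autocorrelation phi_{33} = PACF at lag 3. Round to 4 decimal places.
\phi_{33} = 0.4250

The PACF at lag k is phi_{kk}, the last component of the solution
to the Yule-Walker system G_k phi = r_k where
  (G_k)_{ij} = rho(|i - j|), (r_k)_i = rho(i), i,j = 1..k.
Equivalently, Durbin-Levinson gives phi_{kk} iteratively:
  phi_{11} = rho(1)
  phi_{kk} = [rho(k) - sum_{j=1..k-1} phi_{k-1,j} rho(k-j)]
            / [1 - sum_{j=1..k-1} phi_{k-1,j} rho(j)],
  phi_{k,j} = phi_{k-1,j} - phi_{kk} phi_{k-1,k-j},  j = 1..k-1.
Step k = 1:
  phi_11 = rho(1) = 0.1255.
Step k = 2:
  phi_22 = [rho(2) - phi_11 rho(1)] / [1 - phi_11 rho(1)] = [-0.1353 - (0.1255)(0.1255)] / [1 - (0.1255)(0.1255)]
         = -0.15105025 / 0.98424975 = -0.153467.
  Update: phi_21 = phi_11 - phi_22 phi_11 = 0.1255 - (-0.153467)(0.1255) = 0.14476.
Step k = 3:
  phi_33 = [rho(3) - phi_21 rho(2) - phi_22 rho(1)] / [1 - phi_21 rho(1) - phi_22 rho(2)]
    numerator   = 0.3696 - (0.14476)(-0.1353) - (-0.153467)(0.1255) = 0.40844621
    denominator = 1 - (0.14476)(0.1255) - (-0.153467)(-0.1353) = 0.96106846
  phi_33 = 0.40844621 / 0.96106846 = 0.425.
Therefore phi_{33} = 0.4250.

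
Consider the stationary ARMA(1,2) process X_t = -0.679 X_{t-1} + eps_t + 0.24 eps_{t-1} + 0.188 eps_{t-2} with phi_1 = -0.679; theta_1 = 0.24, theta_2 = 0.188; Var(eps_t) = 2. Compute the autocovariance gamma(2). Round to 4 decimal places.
\gamma(2) = 1.6662

Multiply the model equation by X_{t-k} and take expectations. With theta_0 = psi_0 = 1 and psi_j the MA(infinity) weights, this gives
  gamma(k) - sum_i phi_i gamma(k-i) = c_k,
  c_k = sigma^2 * sum_{j=k..q} theta_j psi_{j-k}   (c_k = 0 for k > q),
using gamma(-m) = gamma(m).
psi-weights needed (psi_j = theta_j + sum_i phi_i psi_{j-i}):
  psi_1 = theta_1 + phi_1 = 0.24 + (-0.679) = -0.439
  psi_2 = theta_2 + phi_1 psi_1 = 0.188 + (-0.679)(-0.439) = 0.486081
Right-hand sides:
  c_0 = sigma^2 (1 + theta_1 psi_1 + theta_2 psi_2) = 2 * (1 + (0.24)(-0.439) + (0.188)(0.486081)) = 2 * 0.986023 = 1.972046
  c_1 = sigma^2 (theta_1 + theta_2 psi_1) = 2 * (0.24 + (0.188)(-0.439)) = 0.314936
  c_2 = sigma^2 theta_2 = 2 * (0.188) = 0.376
Equations for k = 0 and k = 1 (AR order 1):
  gamma(0) = phi_1 gamma(1) + c_0
  gamma(1) = phi_1 gamma(0) + c_1
Substituting the second into the first: gamma(0) (1 - phi_1^2) = c_0 + phi_1 c_1, so
  gamma(0) = (c_0 + phi_1 c_1) / (1 - phi_1^2) = (1.972046 + (-0.679)(0.314936)) / (1 - (-0.679)^2) = 1.758205 / 0.538959 = 3.262224.
  gamma(1) = phi_1 gamma(0) + c_1 = (-0.679)(3.262224) + (0.314936) = -1.900114.
For k = 2: gamma(2) = phi_1 gamma(1) + c_2
  = (-0.679)(-1.900114) + (0.376) = 1.666177.
Therefore gamma(2) = 1.6662 (to 4 decimal places).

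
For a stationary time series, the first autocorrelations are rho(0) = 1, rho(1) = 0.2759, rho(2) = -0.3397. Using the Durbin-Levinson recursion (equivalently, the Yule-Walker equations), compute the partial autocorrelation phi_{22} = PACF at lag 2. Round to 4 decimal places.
\phi_{22} = -0.4501

The PACF at lag k is phi_{kk}, the last component of the solution
to the Yule-Walker system G_k phi = r_k where
  (G_k)_{ij} = rho(|i - j|), (r_k)_i = rho(i), i,j = 1..k.
Equivalently, Durbin-Levinson gives phi_{kk} iteratively:
  phi_{11} = rho(1)
  phi_{kk} = [rho(k) - sum_{j=1..k-1} phi_{k-1,j} rho(k-j)]
            / [1 - sum_{j=1..k-1} phi_{k-1,j} rho(j)],
  phi_{k,j} = phi_{k-1,j} - phi_{kk} phi_{k-1,k-j},  j = 1..k-1.
Step k = 1:
  phi_11 = rho(1) = 0.2759.
Step k = 2:
  phi_22 = [rho(2) - phi_11 rho(1)] / [1 - phi_11 rho(1)] = [-0.3397 - (0.2759)(0.2759)] / [1 - (0.2759)(0.2759)]
         = -0.41582081 / 0.92387919 = -0.4501.
Therefore phi_{22} = -0.4501.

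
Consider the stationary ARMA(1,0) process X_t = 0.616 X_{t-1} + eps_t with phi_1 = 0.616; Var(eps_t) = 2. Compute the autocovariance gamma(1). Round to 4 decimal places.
\gamma(1) = 1.9854

Multiply the model equation by X_{t-k} and take expectations. With theta_0 = psi_0 = 1 and psi_j the MA(infinity) weights, this gives
  gamma(k) - sum_i phi_i gamma(k-i) = c_k,
  c_k = sigma^2 * sum_{j=k..q} theta_j psi_{j-k}   (c_k = 0 for k > q),
using gamma(-m) = gamma(m).
Pure AR (q = 0): c_0 = sigma^2 = 2, c_k = 0 for k >= 1.
Equations for k = 0 and k = 1 (AR order 1):
  gamma(0) = phi_1 gamma(1) + c_0
  gamma(1) = phi_1 gamma(0) + c_1
Substituting the second into the first: gamma(0) (1 - phi_1^2) = c_0 + phi_1 c_1, so
  gamma(0) = c_0 / (1 - phi_1^2) = 2 / (1 - (0.616)^2) = 2 / 0.620544 = 3.222979.
  gamma(1) = phi_1 gamma(0) = (0.616)(3.222979) = 1.985355.
Therefore gamma(1) = 1.9854 (to 4 decimal places).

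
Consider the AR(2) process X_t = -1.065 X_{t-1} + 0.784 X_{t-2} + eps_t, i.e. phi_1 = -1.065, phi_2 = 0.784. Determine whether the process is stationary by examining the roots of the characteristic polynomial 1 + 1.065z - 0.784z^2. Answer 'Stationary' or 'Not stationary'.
\text{Not stationary}

The AR(p) characteristic polynomial is P(z) = 1 + 1.065z - 0.784z^2.
Stationarity requires all roots to lie outside the unit circle, i.e. |z| > 1 for every root.
Set 1 + (1.065) z + (-0.784) z^2 = 0, i.e. a z^2 + b z + c = 0 with a = -0.784, b = 1.065, c = 1.
Discriminant D = b^2 - 4ac = (1.065)^2 - 4*(-0.784)*1 = 1.134225 - (-3.136) = 4.270225.
D >= 0, so the roots are real: z = (-b +/- sqrt(D)) / (2a) = (-1.065 +/- 2.066452) / (-1.568).
  z_1 = (-1.065 + 2.066452) / (-1.568) = -0.6387,   |z_1| = 0.6387.
  z_2 = (-1.065 - 2.066452) / (-1.568) = 1.9971,   |z_2| = 1.9971.
Moduli of all roots: 0.6387, 1.9971.
All moduli strictly greater than 1? No.
Verdict: Not stationary.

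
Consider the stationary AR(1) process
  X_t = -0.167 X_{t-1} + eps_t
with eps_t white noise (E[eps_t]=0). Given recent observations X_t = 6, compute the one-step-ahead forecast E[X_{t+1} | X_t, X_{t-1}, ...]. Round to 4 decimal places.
E[X_{t+1} \mid \mathcal F_t] = -1.0020

For an AR(p) model X_t = c + sum_i phi_i X_{t-i} + eps_t, the
one-step-ahead conditional mean is
  E[X_{t+1} | X_t, ...] = c + sum_i phi_i X_{t+1-i}.
Substitute known values:
  E[X_{t+1} | ...] = (-0.167) * (6)
                   = -1.0020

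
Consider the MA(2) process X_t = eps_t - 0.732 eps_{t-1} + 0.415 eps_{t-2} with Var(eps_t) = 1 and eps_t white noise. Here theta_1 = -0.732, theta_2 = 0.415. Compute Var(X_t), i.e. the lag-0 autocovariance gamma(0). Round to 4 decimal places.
\gamma(0) = 1.7080

For an MA(q) process X_t = eps_t + sum_i theta_i eps_{t-i} with
Var(eps_t) = sigma^2, the variance is
  gamma(0) = sigma^2 * (1 + sum_i theta_i^2).
  sum_i theta_i^2 = (-0.732)^2 + (0.415)^2 = 0.535824 + 0.172225 = 0.708049.
  gamma(0) = 1 * (1 + 0.708049) = 1 * 1.708049 = 1.708049, which rounds to 1.7080.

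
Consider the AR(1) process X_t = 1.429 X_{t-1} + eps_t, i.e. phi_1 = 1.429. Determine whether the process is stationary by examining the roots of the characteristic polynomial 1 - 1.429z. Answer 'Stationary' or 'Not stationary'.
\text{Not stationary}

The AR(p) characteristic polynomial is P(z) = 1 - 1.429z.
Stationarity requires all roots to lie outside the unit circle, i.e. |z| > 1 for every root.
This is linear in z: 1 + (-1.429) z = 0  =>  z = -1/(-1.429) = 0.69979,  |z| = 0.69979.
Moduli of all roots: 0.6998.
All moduli strictly greater than 1? No.
Verdict: Not stationary.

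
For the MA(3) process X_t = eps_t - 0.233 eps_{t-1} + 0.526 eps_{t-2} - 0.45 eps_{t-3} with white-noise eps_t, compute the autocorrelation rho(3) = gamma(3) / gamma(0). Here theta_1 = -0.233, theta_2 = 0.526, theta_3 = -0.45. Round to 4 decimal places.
\rho(3) = -0.2935

For an MA(q) process with theta_0 = 1, the autocovariance is
  gamma(k) = sigma^2 * sum_{i=0..q-k} theta_i * theta_{i+k},
and rho(k) = gamma(k) / gamma(0). Sigma^2 cancels.
  numerator   = (1)*(-0.45) = -0.45.
  denominator = (1)^2 + (-0.233)^2 + (0.526)^2 + (-0.45)^2 = 1.533465.
  rho(3) = -0.45 / 1.533465 = -0.2935.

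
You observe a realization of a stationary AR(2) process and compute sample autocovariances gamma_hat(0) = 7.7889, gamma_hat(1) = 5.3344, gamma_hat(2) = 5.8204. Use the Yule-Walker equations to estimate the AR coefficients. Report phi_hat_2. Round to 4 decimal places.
\hat\phi_{2} = 0.5240

The Yule-Walker equations for an AR(p) process read, in matrix form,
  Gamma_p phi = r_p,   with   (Gamma_p)_{ij} = gamma(|i - j|),
                       (r_p)_i = gamma(i),   i,j = 1..p.
Substitute the sample gammas (Toeplitz matrix and right-hand side of size 2):
  Gamma_p = [[7.7889, 5.3344], [5.3344, 7.7889]]
  r_p     = [5.3344, 5.8204]
Written out:
  7.7889 phi_1 + 5.3344 phi_2 = 5.3344
  5.3344 phi_1 + 7.7889 phi_2 = 5.8204
Solve by Cramer's rule:
  det = gamma(0)^2 - gamma(1)^2 = (7.7889)^2 - (5.3344)^2 = 60.66696321 - 28.45582336 = 32.21113985
  phi_hat_1 = [gamma(1) gamma(0) - gamma(1) gamma(2)] / det = [(5.3344)(7.7889) - (5.3344)(5.8204)] / 32.21113985 = 10.5007664 / 32.21113985 = 0.326
  phi_hat_2 = [gamma(0) gamma(2) - gamma(1)^2] / det = [(7.7889)(5.8204) - (5.3344)^2] / 32.21113985 = 16.8786902 / 32.21113985 = 0.524
So phi_hat = [0.3260, 0.5240].
Therefore phi_hat_2 = 0.5240.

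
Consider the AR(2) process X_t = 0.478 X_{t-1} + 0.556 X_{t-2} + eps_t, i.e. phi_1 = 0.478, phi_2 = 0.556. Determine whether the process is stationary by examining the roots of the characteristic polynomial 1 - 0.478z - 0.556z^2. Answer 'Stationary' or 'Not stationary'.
\text{Not stationary}

The AR(p) characteristic polynomial is P(z) = 1 - 0.478z - 0.556z^2.
Stationarity requires all roots to lie outside the unit circle, i.e. |z| > 1 for every root.
Set 1 + (-0.478) z + (-0.556) z^2 = 0, i.e. a z^2 + b z + c = 0 with a = -0.556, b = -0.478, c = 1.
Discriminant D = b^2 - 4ac = (-0.478)^2 - 4*(-0.556)*1 = 0.228484 - (-2.224) = 2.452484.
D >= 0, so the roots are real: z = (-b +/- sqrt(D)) / (2a) = (0.478 +/- 1.566041) / (-1.112).
  z_1 = (0.478 + 1.566041) / (-1.112) = -1.8382,   |z_1| = 1.8382.
  z_2 = (0.478 - 1.566041) / (-1.112) = 0.9785,   |z_2| = 0.9785.
Moduli of all roots: 1.8382, 0.9785.
All moduli strictly greater than 1? No.
Verdict: Not stationary.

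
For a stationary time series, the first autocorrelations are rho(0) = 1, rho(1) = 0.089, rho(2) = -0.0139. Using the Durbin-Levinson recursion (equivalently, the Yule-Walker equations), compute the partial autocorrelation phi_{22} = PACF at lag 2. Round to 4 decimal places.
\phi_{22} = -0.0220

The PACF at lag k is phi_{kk}, the last component of the solution
to the Yule-Walker system G_k phi = r_k where
  (G_k)_{ij} = rho(|i - j|), (r_k)_i = rho(i), i,j = 1..k.
Equivalently, Durbin-Levinson gives phi_{kk} iteratively:
  phi_{11} = rho(1)
  phi_{kk} = [rho(k) - sum_{j=1..k-1} phi_{k-1,j} rho(k-j)]
            / [1 - sum_{j=1..k-1} phi_{k-1,j} rho(j)],
  phi_{k,j} = phi_{k-1,j} - phi_{kk} phi_{k-1,k-j},  j = 1..k-1.
Step k = 1:
  phi_11 = rho(1) = 0.089.
Step k = 2:
  phi_22 = [rho(2) - phi_11 rho(1)] / [1 - phi_11 rho(1)] = [-0.0139 - (0.089)(0.089)] / [1 - (0.089)(0.089)]
         = -0.021821 / 0.992079 = -0.022.
Therefore phi_{22} = -0.0220.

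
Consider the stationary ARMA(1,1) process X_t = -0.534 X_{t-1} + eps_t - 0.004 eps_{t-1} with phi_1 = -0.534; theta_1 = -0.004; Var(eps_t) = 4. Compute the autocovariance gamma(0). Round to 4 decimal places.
\gamma(0) = 5.6196

Multiply the model equation by X_{t-k} and take expectations. With theta_0 = psi_0 = 1 and psi_j the MA(infinity) weights, this gives
  gamma(k) - sum_i phi_i gamma(k-i) = c_k,
  c_k = sigma^2 * sum_{j=k..q} theta_j psi_{j-k}   (c_k = 0 for k > q),
using gamma(-m) = gamma(m).
psi-weights needed (psi_j = theta_j + sum_i phi_i psi_{j-i}):
  psi_1 = theta_1 + phi_1 = -0.004 + (-0.534) = -0.538
Right-hand sides:
  c_0 = sigma^2 (1 + theta_1 psi_1) = 4 * (1 + (-0.004)(-0.538)) = 4 * 1.002152 = 4.008608
  c_1 = sigma^2 theta_1 = 4 * (-0.004) = -0.016
  c_2 = 0
Equations for k = 0 and k = 1 (AR order 1):
  gamma(0) = phi_1 gamma(1) + c_0
  gamma(1) = phi_1 gamma(0) + c_1
Substituting the second into the first: gamma(0) (1 - phi_1^2) = c_0 + phi_1 c_1, so
  gamma(0) = (c_0 + phi_1 c_1) / (1 - phi_1^2) = (4.008608 + (-0.534)(-0.016)) / (1 - (-0.534)^2) = 4.017152 / 0.714844 = 5.619621.
Therefore gamma(0) = 5.6196 (to 4 decimal places).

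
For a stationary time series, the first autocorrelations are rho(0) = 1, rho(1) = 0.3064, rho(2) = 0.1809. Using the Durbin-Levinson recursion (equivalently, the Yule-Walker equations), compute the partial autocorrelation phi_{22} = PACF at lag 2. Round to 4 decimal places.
\phi_{22} = 0.0960

The PACF at lag k is phi_{kk}, the last component of the solution
to the Yule-Walker system G_k phi = r_k where
  (G_k)_{ij} = rho(|i - j|), (r_k)_i = rho(i), i,j = 1..k.
Equivalently, Durbin-Levinson gives phi_{kk} iteratively:
  phi_{11} = rho(1)
  phi_{kk} = [rho(k) - sum_{j=1..k-1} phi_{k-1,j} rho(k-j)]
            / [1 - sum_{j=1..k-1} phi_{k-1,j} rho(j)],
  phi_{k,j} = phi_{k-1,j} - phi_{kk} phi_{k-1,k-j},  j = 1..k-1.
Step k = 1:
  phi_11 = rho(1) = 0.3064.
Step k = 2:
  phi_22 = [rho(2) - phi_11 rho(1)] / [1 - phi_11 rho(1)] = [0.1809 - (0.3064)(0.3064)] / [1 - (0.3064)(0.3064)]
         = 0.08701904 / 0.90611904 = 0.096.
Therefore phi_{22} = 0.0960.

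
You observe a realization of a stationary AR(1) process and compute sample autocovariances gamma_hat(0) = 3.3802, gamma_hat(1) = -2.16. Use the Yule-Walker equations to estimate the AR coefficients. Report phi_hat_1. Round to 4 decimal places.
\hat\phi_{1} = -0.6390

The Yule-Walker equations for an AR(p) process read, in matrix form,
  Gamma_p phi = r_p,   with   (Gamma_p)_{ij} = gamma(|i - j|),
                       (r_p)_i = gamma(i),   i,j = 1..p.
Substitute the sample gammas (Toeplitz matrix and right-hand side of size 1):
  Gamma_p = [[3.3802]]
  r_p     = [-2.16]
With p = 1 this is the single equation gamma(0) phi_1 = gamma(1):
  phi_hat_1 = gamma(1) / gamma(0) = -2.16 / 3.3802 = -0.6390.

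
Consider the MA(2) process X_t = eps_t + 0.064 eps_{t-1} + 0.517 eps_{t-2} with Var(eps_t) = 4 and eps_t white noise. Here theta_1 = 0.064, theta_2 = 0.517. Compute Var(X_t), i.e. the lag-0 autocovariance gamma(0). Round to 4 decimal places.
\gamma(0) = 5.0855

For an MA(q) process X_t = eps_t + sum_i theta_i eps_{t-i} with
Var(eps_t) = sigma^2, the variance is
  gamma(0) = sigma^2 * (1 + sum_i theta_i^2).
  sum_i theta_i^2 = (0.064)^2 + (0.517)^2 = 0.004096 + 0.267289 = 0.271385.
  gamma(0) = 4 * (1 + 0.271385) = 4 * 1.271385 = 5.08554, which rounds to 5.0855.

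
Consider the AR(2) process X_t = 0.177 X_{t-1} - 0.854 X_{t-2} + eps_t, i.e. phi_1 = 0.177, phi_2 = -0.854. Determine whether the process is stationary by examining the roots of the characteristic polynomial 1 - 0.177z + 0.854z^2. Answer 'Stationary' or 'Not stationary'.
\text{Stationary}

The AR(p) characteristic polynomial is P(z) = 1 - 0.177z + 0.854z^2.
Stationarity requires all roots to lie outside the unit circle, i.e. |z| > 1 for every root.
Set 1 + (-0.177) z + (0.854) z^2 = 0, i.e. a z^2 + b z + c = 0 with a = 0.854, b = -0.177, c = 1.
Discriminant D = b^2 - 4ac = (-0.177)^2 - 4*(0.854)*1 = 0.031329 - (3.416) = -3.384671.
D < 0, so the roots are the complex-conjugate pair z = (-b +/- i sqrt(-D)) / (2a) = 0.1036 +/- 1.0771i.
For a conjugate pair |z|^2 = z * conj(z) = (product of roots) = c/a = 1/(0.854) = 1.17096, so |z| = sqrt(1.17096) = 1.0821 for both roots.
Moduli of all roots: 1.0821, 1.0821.
All moduli strictly greater than 1? Yes.
Verdict: Stationary.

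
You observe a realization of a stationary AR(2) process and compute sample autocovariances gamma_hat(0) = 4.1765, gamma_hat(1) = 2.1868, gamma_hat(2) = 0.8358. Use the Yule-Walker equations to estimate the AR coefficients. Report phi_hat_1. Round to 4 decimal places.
\hat\phi_{1} = 0.5770

The Yule-Walker equations for an AR(p) process read, in matrix form,
  Gamma_p phi = r_p,   with   (Gamma_p)_{ij} = gamma(|i - j|),
                       (r_p)_i = gamma(i),   i,j = 1..p.
Substitute the sample gammas (Toeplitz matrix and right-hand side of size 2):
  Gamma_p = [[4.1765, 2.1868], [2.1868, 4.1765]]
  r_p     = [2.1868, 0.8358]
Written out:
  4.1765 phi_1 + 2.1868 phi_2 = 2.1868
  2.1868 phi_1 + 4.1765 phi_2 = 0.8358
Solve by Cramer's rule:
  det = gamma(0)^2 - gamma(1)^2 = (4.1765)^2 - (2.1868)^2 = 17.44315225 - 4.78209424 = 12.66105801
  phi_hat_1 = [gamma(1) gamma(0) - gamma(1) gamma(2)] / det = [(2.1868)(4.1765) - (2.1868)(0.8358)] / 12.66105801 = 7.30544276 / 12.66105801 = 0.577
  phi_hat_2 = [gamma(0) gamma(2) - gamma(1)^2] / det = [(4.1765)(0.8358) - (2.1868)^2] / 12.66105801 = -1.29137554 / 12.66105801 = -0.102
So phi_hat = [0.5770, -0.1020].
Therefore phi_hat_1 = 0.5770.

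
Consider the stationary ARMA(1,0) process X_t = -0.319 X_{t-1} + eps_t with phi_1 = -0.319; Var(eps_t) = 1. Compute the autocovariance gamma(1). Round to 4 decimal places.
\gamma(1) = -0.3551

Multiply the model equation by X_{t-k} and take expectations. With theta_0 = psi_0 = 1 and psi_j the MA(infinity) weights, this gives
  gamma(k) - sum_i phi_i gamma(k-i) = c_k,
  c_k = sigma^2 * sum_{j=k..q} theta_j psi_{j-k}   (c_k = 0 for k > q),
using gamma(-m) = gamma(m).
Pure AR (q = 0): c_0 = sigma^2 = 1, c_k = 0 for k >= 1.
Equations for k = 0 and k = 1 (AR order 1):
  gamma(0) = phi_1 gamma(1) + c_0
  gamma(1) = phi_1 gamma(0) + c_1
Substituting the second into the first: gamma(0) (1 - phi_1^2) = c_0 + phi_1 c_1, so
  gamma(0) = c_0 / (1 - phi_1^2) = 1 / (1 - (-0.319)^2) = 1 / 0.898239 = 1.113289.
  gamma(1) = phi_1 gamma(0) = (-0.319)(1.113289) = -0.355139.
Therefore gamma(1) = -0.3551 (to 4 decimal places).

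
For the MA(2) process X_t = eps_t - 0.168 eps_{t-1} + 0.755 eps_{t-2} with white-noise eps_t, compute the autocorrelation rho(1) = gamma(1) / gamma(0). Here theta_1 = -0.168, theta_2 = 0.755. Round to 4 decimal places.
\rho(1) = -0.1845

For an MA(q) process with theta_0 = 1, the autocovariance is
  gamma(k) = sigma^2 * sum_{i=0..q-k} theta_i * theta_{i+k},
and rho(k) = gamma(k) / gamma(0). Sigma^2 cancels.
  numerator   = (1)*(-0.168) + (-0.168)*(0.755) = -0.29484.
  denominator = (1)^2 + (-0.168)^2 + (0.755)^2 = 1.598249.
  rho(1) = -0.29484 / 1.598249 = -0.1845.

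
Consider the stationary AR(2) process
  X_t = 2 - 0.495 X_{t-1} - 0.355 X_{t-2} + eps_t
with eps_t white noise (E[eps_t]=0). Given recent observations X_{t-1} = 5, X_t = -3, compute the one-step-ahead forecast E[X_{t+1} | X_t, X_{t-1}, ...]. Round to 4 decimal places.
E[X_{t+1} \mid \mathcal F_t] = 1.7100

For an AR(p) model X_t = c + sum_i phi_i X_{t-i} + eps_t, the
one-step-ahead conditional mean is
  E[X_{t+1} | X_t, ...] = c + sum_i phi_i X_{t+1-i}.
Substitute known values:
  E[X_{t+1} | ...] = 2 + (-0.495) * (-3) + (-0.355) * (5)
                   = 1.7100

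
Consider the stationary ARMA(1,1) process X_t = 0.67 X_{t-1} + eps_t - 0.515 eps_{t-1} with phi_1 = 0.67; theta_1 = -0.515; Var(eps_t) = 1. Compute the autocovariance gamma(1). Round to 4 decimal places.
\gamma(1) = 0.1842

Multiply the model equation by X_{t-k} and take expectations. With theta_0 = psi_0 = 1 and psi_j the MA(infinity) weights, this gives
  gamma(k) - sum_i phi_i gamma(k-i) = c_k,
  c_k = sigma^2 * sum_{j=k..q} theta_j psi_{j-k}   (c_k = 0 for k > q),
using gamma(-m) = gamma(m).
psi-weights needed (psi_j = theta_j + sum_i phi_i psi_{j-i}):
  psi_1 = theta_1 + phi_1 = -0.515 + (0.67) = 0.155
Right-hand sides:
  c_0 = sigma^2 (1 + theta_1 psi_1) = 1 * (1 + (-0.515)(0.155)) = 1 * 0.920175 = 0.920175
  c_1 = sigma^2 theta_1 = 1 * (-0.515) = -0.515
  c_2 = 0
Equations for k = 0 and k = 1 (AR order 1):
  gamma(0) = phi_1 gamma(1) + c_0
  gamma(1) = phi_1 gamma(0) + c_1
Substituting the second into the first: gamma(0) (1 - phi_1^2) = c_0 + phi_1 c_1, so
  gamma(0) = (c_0 + phi_1 c_1) / (1 - phi_1^2) = (0.920175 + (0.67)(-0.515)) / (1 - (0.67)^2) = 0.575125 / 0.5511 = 1.043595.
  gamma(1) = phi_1 gamma(0) + c_1 = (0.67)(1.043595) + (-0.515) = 0.184208.
Therefore gamma(1) = 0.1842 (to 4 decimal places).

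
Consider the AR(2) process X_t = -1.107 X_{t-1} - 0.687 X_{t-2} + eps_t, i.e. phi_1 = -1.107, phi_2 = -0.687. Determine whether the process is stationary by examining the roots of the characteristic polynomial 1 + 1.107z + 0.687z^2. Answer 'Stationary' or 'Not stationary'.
\text{Stationary}

The AR(p) characteristic polynomial is P(z) = 1 + 1.107z + 0.687z^2.
Stationarity requires all roots to lie outside the unit circle, i.e. |z| > 1 for every root.
Set 1 + (1.107) z + (0.687) z^2 = 0, i.e. a z^2 + b z + c = 0 with a = 0.687, b = 1.107, c = 1.
Discriminant D = b^2 - 4ac = (1.107)^2 - 4*(0.687)*1 = 1.225449 - (2.748) = -1.522551.
D < 0, so the roots are the complex-conjugate pair z = (-b +/- i sqrt(-D)) / (2a) = -0.8057 +/- 0.898i.
For a conjugate pair |z|^2 = z * conj(z) = (product of roots) = c/a = 1/(0.687) = 1.455604, so |z| = sqrt(1.455604) = 1.2065 for both roots.
Moduli of all roots: 1.2065, 1.2065.
All moduli strictly greater than 1? Yes.
Verdict: Stationary.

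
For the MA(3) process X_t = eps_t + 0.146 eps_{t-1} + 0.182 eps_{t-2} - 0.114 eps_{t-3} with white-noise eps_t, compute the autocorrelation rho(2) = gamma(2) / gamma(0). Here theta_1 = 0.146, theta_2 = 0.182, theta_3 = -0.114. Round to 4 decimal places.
\rho(2) = 0.1549

For an MA(q) process with theta_0 = 1, the autocovariance is
  gamma(k) = sigma^2 * sum_{i=0..q-k} theta_i * theta_{i+k},
and rho(k) = gamma(k) / gamma(0). Sigma^2 cancels.
  numerator   = (1)*(0.182) + (0.146)*(-0.114) = 0.165356.
  denominator = (1)^2 + (0.146)^2 + (0.182)^2 + (-0.114)^2 = 1.067436.
  rho(2) = 0.165356 / 1.067436 = 0.1549.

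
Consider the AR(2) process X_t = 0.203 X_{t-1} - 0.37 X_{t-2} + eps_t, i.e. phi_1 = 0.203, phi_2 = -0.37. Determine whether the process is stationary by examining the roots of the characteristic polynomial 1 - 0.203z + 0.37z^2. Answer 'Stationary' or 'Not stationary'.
\text{Stationary}

The AR(p) characteristic polynomial is P(z) = 1 - 0.203z + 0.37z^2.
Stationarity requires all roots to lie outside the unit circle, i.e. |z| > 1 for every root.
Set 1 + (-0.203) z + (0.37) z^2 = 0, i.e. a z^2 + b z + c = 0 with a = 0.37, b = -0.203, c = 1.
Discriminant D = b^2 - 4ac = (-0.203)^2 - 4*(0.37)*1 = 0.041209 - (1.48) = -1.438791.
D < 0, so the roots are the complex-conjugate pair z = (-b +/- i sqrt(-D)) / (2a) = 0.2743 +/- 1.6209i.
For a conjugate pair |z|^2 = z * conj(z) = (product of roots) = c/a = 1/(0.37) = 2.702703, so |z| = sqrt(2.702703) = 1.644 for both roots.
Moduli of all roots: 1.6440, 1.6440.
All moduli strictly greater than 1? Yes.
Verdict: Stationary.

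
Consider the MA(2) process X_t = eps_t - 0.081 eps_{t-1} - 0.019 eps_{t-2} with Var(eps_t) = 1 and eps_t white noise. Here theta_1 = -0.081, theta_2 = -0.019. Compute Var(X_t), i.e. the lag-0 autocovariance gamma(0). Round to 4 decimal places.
\gamma(0) = 1.0069

For an MA(q) process X_t = eps_t + sum_i theta_i eps_{t-i} with
Var(eps_t) = sigma^2, the variance is
  gamma(0) = sigma^2 * (1 + sum_i theta_i^2).
  sum_i theta_i^2 = (-0.081)^2 + (-0.019)^2 = 0.006561 + 0.000361 = 0.006922.
  gamma(0) = 1 * (1 + 0.006922) = 1 * 1.006922 = 1.006922, which rounds to 1.0069.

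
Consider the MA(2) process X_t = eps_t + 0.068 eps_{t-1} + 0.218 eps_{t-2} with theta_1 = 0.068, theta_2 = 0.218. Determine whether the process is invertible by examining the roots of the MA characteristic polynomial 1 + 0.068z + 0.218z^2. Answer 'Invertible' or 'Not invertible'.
\text{Invertible}

The MA(q) characteristic polynomial is P(z) = 1 + 0.068z + 0.218z^2.
Invertibility requires all roots to lie outside the unit circle, i.e. |z| > 1 for every root.
Set 1 + (0.068) z + (0.218) z^2 = 0, i.e. a z^2 + b z + c = 0 with a = 0.218, b = 0.068, c = 1.
Discriminant D = b^2 - 4ac = (0.068)^2 - 4*(0.218)*1 = 0.004624 - (0.872) = -0.867376.
D < 0, so the roots are the complex-conjugate pair z = (-b +/- i sqrt(-D)) / (2a) = -0.156 +/- 2.1361i.
For a conjugate pair |z|^2 = z * conj(z) = (product of roots) = c/a = 1/(0.218) = 4.587156, so |z| = sqrt(4.587156) = 2.1418 for both roots.
Moduli of all roots: 2.1418, 2.1418.
All moduli strictly greater than 1? Yes.
Verdict: Invertible.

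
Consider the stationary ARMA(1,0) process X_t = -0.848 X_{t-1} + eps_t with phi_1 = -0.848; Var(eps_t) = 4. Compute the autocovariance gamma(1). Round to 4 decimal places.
\gamma(1) = -12.0756

Multiply the model equation by X_{t-k} and take expectations. With theta_0 = psi_0 = 1 and psi_j the MA(infinity) weights, this gives
  gamma(k) - sum_i phi_i gamma(k-i) = c_k,
  c_k = sigma^2 * sum_{j=k..q} theta_j psi_{j-k}   (c_k = 0 for k > q),
using gamma(-m) = gamma(m).
Pure AR (q = 0): c_0 = sigma^2 = 4, c_k = 0 for k >= 1.
Equations for k = 0 and k = 1 (AR order 1):
  gamma(0) = phi_1 gamma(1) + c_0
  gamma(1) = phi_1 gamma(0) + c_1
Substituting the second into the first: gamma(0) (1 - phi_1^2) = c_0 + phi_1 c_1, so
  gamma(0) = c_0 / (1 - phi_1^2) = 4 / (1 - (-0.848)^2) = 4 / 0.280896 = 14.240146.
  gamma(1) = phi_1 gamma(0) = (-0.848)(14.240146) = -12.075644.
Therefore gamma(1) = -12.0756 (to 4 decimal places).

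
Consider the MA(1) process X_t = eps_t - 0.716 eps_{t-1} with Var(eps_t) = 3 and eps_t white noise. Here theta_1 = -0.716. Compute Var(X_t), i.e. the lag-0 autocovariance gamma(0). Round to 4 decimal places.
\gamma(0) = 4.5380

For an MA(q) process X_t = eps_t + sum_i theta_i eps_{t-i} with
Var(eps_t) = sigma^2, the variance is
  gamma(0) = sigma^2 * (1 + sum_i theta_i^2).
  sum_i theta_i^2 = (-0.716)^2 = 0.512656.
  gamma(0) = 3 * (1 + 0.512656) = 3 * 1.512656 = 4.537968, which rounds to 4.5380.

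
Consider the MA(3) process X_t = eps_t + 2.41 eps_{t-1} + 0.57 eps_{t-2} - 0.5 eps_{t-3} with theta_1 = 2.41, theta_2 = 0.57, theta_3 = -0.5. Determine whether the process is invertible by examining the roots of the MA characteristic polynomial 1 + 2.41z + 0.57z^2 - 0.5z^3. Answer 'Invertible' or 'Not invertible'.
\text{Not invertible}

The MA(q) characteristic polynomial is P(z) = 1 + 2.41z + 0.57z^2 - 0.5z^3.
Invertibility requires all roots to lie outside the unit circle, i.e. |z| > 1 for every root.
Degree 3: look for a simple real root z0 first, then factor out (1 - z/z0) and solve the remaining quadratic.
Testing z0 = -0.5: P(-0.5) = 1 + (2.41)(-0.5) + (0.57)(-0.5)^2 + (-0.5)(-0.5)^3
  = 1 + (-1.205) + (0.1425) + (0.0625) = 0.  So z_0 = -0.5 is a root, |z_0| = 0.5.
Divide out the factor (1 + 2 z) = (1 - z/z0) (since 1/z0 = -2):
  P(z) = (1 + 2 z)(1 + (0.41) z + (-0.25) z^2)
  [check: z-coef 0.41 - (-2) = 2.41; z^2-coef -0.25 - (-2)(0.41) = 0.57; z^3-coef -(-2)(-0.25) = -0.5.]
Remaining roots from the quadratic factor 1 + (0.41) z + (-0.25) z^2:
  Set 1 + (0.41) z + (-0.25) z^2 = 0, i.e. a z^2 + b z + c = 0 with a = -0.25, b = 0.41, c = 1.
  Discriminant D = b^2 - 4ac = (0.41)^2 - 4*(-0.25)*1 = 0.1681 - (-1) = 1.1681.
  D >= 0, so the roots are real: z = (-b +/- sqrt(D)) / (2a) = (-0.41 +/- 1.080787) / (-0.5).
    z_1 = (-0.41 + 1.080787) / (-0.5) = -1.3416,   |z_1| = 1.3416.
    z_2 = (-0.41 - 1.080787) / (-0.5) = 2.9816,   |z_2| = 2.9816.
Moduli of all roots: 0.5000, 1.3416, 2.9816.
All moduli strictly greater than 1? No.
Verdict: Not invertible.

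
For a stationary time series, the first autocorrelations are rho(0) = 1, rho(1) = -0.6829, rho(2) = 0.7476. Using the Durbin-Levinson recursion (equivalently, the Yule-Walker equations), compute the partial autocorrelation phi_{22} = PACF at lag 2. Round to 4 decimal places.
\phi_{22} = 0.5270

The PACF at lag k is phi_{kk}, the last component of the solution
to the Yule-Walker system G_k phi = r_k where
  (G_k)_{ij} = rho(|i - j|), (r_k)_i = rho(i), i,j = 1..k.
Equivalently, Durbin-Levinson gives phi_{kk} iteratively:
  phi_{11} = rho(1)
  phi_{kk} = [rho(k) - sum_{j=1..k-1} phi_{k-1,j} rho(k-j)]
            / [1 - sum_{j=1..k-1} phi_{k-1,j} rho(j)],
  phi_{k,j} = phi_{k-1,j} - phi_{kk} phi_{k-1,k-j},  j = 1..k-1.
Step k = 1:
  phi_11 = rho(1) = -0.6829.
Step k = 2:
  phi_22 = [rho(2) - phi_11 rho(1)] / [1 - phi_11 rho(1)] = [0.7476 - (-0.6829)(-0.6829)] / [1 - (-0.6829)(-0.6829)]
         = 0.28124759 / 0.53364759 = 0.527.
Therefore phi_{22} = 0.5270.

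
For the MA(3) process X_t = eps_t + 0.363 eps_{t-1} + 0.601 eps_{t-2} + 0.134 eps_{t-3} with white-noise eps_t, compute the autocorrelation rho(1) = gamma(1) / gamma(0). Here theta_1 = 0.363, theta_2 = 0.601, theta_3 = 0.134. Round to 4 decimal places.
\rho(1) = 0.4379

For an MA(q) process with theta_0 = 1, the autocovariance is
  gamma(k) = sigma^2 * sum_{i=0..q-k} theta_i * theta_{i+k},
and rho(k) = gamma(k) / gamma(0). Sigma^2 cancels.
  numerator   = (1)*(0.363) + (0.363)*(0.601) + (0.601)*(0.134) = 0.661697.
  denominator = (1)^2 + (0.363)^2 + (0.601)^2 + (0.134)^2 = 1.510926.
  rho(1) = 0.661697 / 1.510926 = 0.4379.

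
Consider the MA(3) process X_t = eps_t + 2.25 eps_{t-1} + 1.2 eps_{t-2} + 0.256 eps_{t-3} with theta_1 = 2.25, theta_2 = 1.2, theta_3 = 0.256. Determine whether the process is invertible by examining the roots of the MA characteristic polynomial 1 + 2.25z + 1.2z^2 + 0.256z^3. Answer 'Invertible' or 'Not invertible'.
\text{Not invertible}

The MA(q) characteristic polynomial is P(z) = 1 + 2.25z + 1.2z^2 + 0.256z^3.
Invertibility requires all roots to lie outside the unit circle, i.e. |z| > 1 for every root.
Degree 3: look for a simple real root z0 first, then factor out (1 - z/z0) and solve the remaining quadratic.
Testing z0 = -0.625: P(-0.625) = 1 + (2.25)(-0.625) + (1.2)(-0.625)^2 + (0.256)(-0.625)^3
  = 1 + (-1.40625) + (0.46875) + (-0.0625) = 0.  So z_0 = -0.625 is a root, |z_0| = 0.625.
Divide out the factor (1 + 1.6 z) = (1 - z/z0) (since 1/z0 = -1.6):
  P(z) = (1 + 1.6 z)(1 + (0.65) z + (0.16) z^2)
  [check: z-coef 0.65 - (-1.6) = 2.25; z^2-coef 0.16 - (-1.6)(0.65) = 1.2; z^3-coef -(-1.6)(0.16) = 0.256.]
Remaining roots from the quadratic factor 1 + (0.65) z + (0.16) z^2:
  Set 1 + (0.65) z + (0.16) z^2 = 0, i.e. a z^2 + b z + c = 0 with a = 0.16, b = 0.65, c = 1.
  Discriminant D = b^2 - 4ac = (0.65)^2 - 4*(0.16)*1 = 0.4225 - (0.64) = -0.2175.
  D < 0, so the roots are the complex-conjugate pair z = (-b +/- i sqrt(-D)) / (2a) = -2.0312 +/- 1.4574i.
  For a conjugate pair |z|^2 = z * conj(z) = (product of roots) = c/a = 1/(0.16) = 6.25, so |z| = sqrt(6.25) = 2.5 for both roots.
Moduli of all roots: 0.6250, 2.5000, 2.5000.
All moduli strictly greater than 1? No.
Verdict: Not invertible.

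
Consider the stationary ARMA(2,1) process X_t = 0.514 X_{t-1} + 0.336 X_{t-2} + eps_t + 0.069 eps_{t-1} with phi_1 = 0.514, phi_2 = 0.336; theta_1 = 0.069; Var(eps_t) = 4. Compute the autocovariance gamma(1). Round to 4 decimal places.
\gamma(1) = 10.0967

Multiply the model equation by X_{t-k} and take expectations. With theta_0 = psi_0 = 1 and psi_j the MA(infinity) weights, this gives
  gamma(k) - sum_i phi_i gamma(k-i) = c_k,
  c_k = sigma^2 * sum_{j=k..q} theta_j psi_{j-k}   (c_k = 0 for k > q),
using gamma(-m) = gamma(m).
psi-weights needed (psi_j = theta_j + sum_i phi_i psi_{j-i}):
  psi_1 = theta_1 + phi_1 = 0.069 + (0.514) = 0.583
Right-hand sides:
  c_0 = sigma^2 (1 + theta_1 psi_1) = 4 * (1 + (0.069)(0.583)) = 4 * 1.040227 = 4.160908
  c_1 = sigma^2 theta_1 = 4 * (0.069) = 0.276
  c_2 = 0
Equations for k = 0, 1, 2 (AR order 2, c_2 = 0):
  (E0) gamma(0) = phi_1 gamma(1) + phi_2 gamma(2) + c_0
  (E1) gamma(1) = phi_1 gamma(0) + phi_2 gamma(1) + c_1
  (E2) gamma(2) = phi_1 gamma(1) + phi_2 gamma(0)
From (E1): gamma(1) = A gamma(0) + B with
  A = phi_1 / (1 - phi_2) = 0.514 / 0.664 = 0.774096,   B = c_1 / (1 - phi_2) = 0.276 / 0.664 = 0.415663.
Insert (E2) into (E0): gamma(0) (1 - phi_2^2) = phi_1 (1 + phi_2) gamma(1) + c_0.
  phi_1 (1 + phi_2) = (0.514)(1.336) = 0.686704,   1 - phi_2^2 = 0.887104.
Replace gamma(1) by A gamma(0) + B and collect gamma(0):
  gamma(0) [0.887104 - (0.686704)(0.774096)] = (0.686704)(0.415663) + 4.160908
  gamma(0) * 0.355529 = 4.446345
  gamma(0) = 4.446345 / 0.355529 = 12.506283.
  gamma(1) = A gamma(0) + B = (0.774096)(12.506283) + (0.415663) = 10.096731.
Therefore gamma(1) = 10.0967 (to 4 decimal places).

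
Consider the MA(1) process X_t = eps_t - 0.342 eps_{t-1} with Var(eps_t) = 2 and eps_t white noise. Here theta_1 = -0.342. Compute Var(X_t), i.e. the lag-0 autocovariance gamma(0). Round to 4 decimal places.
\gamma(0) = 2.2339

For an MA(q) process X_t = eps_t + sum_i theta_i eps_{t-i} with
Var(eps_t) = sigma^2, the variance is
  gamma(0) = sigma^2 * (1 + sum_i theta_i^2).
  sum_i theta_i^2 = (-0.342)^2 = 0.116964.
  gamma(0) = 2 * (1 + 0.116964) = 2 * 1.116964 = 2.233928, which rounds to 2.2339.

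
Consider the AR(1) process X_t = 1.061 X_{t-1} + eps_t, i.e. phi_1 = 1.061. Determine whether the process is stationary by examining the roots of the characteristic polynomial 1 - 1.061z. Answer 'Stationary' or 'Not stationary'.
\text{Not stationary}

The AR(p) characteristic polynomial is P(z) = 1 - 1.061z.
Stationarity requires all roots to lie outside the unit circle, i.e. |z| > 1 for every root.
This is linear in z: 1 + (-1.061) z = 0  =>  z = -1/(-1.061) = 0.942507,  |z| = 0.942507.
Moduli of all roots: 0.9425.
All moduli strictly greater than 1? No.
Verdict: Not stationary.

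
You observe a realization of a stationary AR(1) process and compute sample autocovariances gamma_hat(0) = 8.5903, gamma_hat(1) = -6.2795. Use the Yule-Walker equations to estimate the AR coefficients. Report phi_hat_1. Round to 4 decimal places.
\hat\phi_{1} = -0.7310

The Yule-Walker equations for an AR(p) process read, in matrix form,
  Gamma_p phi = r_p,   with   (Gamma_p)_{ij} = gamma(|i - j|),
                       (r_p)_i = gamma(i),   i,j = 1..p.
Substitute the sample gammas (Toeplitz matrix and right-hand side of size 1):
  Gamma_p = [[8.5903]]
  r_p     = [-6.2795]
With p = 1 this is the single equation gamma(0) phi_1 = gamma(1):
  phi_hat_1 = gamma(1) / gamma(0) = -6.2795 / 8.5903 = -0.7310.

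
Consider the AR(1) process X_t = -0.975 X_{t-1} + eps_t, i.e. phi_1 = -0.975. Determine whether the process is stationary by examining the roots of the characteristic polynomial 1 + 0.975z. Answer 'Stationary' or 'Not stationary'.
\text{Stationary}

The AR(p) characteristic polynomial is P(z) = 1 + 0.975z.
Stationarity requires all roots to lie outside the unit circle, i.e. |z| > 1 for every root.
This is linear in z: 1 + (0.975) z = 0  =>  z = -1/(0.975) = -1.025641,  |z| = 1.025641.
Moduli of all roots: 1.0256.
All moduli strictly greater than 1? Yes.
Verdict: Stationary.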